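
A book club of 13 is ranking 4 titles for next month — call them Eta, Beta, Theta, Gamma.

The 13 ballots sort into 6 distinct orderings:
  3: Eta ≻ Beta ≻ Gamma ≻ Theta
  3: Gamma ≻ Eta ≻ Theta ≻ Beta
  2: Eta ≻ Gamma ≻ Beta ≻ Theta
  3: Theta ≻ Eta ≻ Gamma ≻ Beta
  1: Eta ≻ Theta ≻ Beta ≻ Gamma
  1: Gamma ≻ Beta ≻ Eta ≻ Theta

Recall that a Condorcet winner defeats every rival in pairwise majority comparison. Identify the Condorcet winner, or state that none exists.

Check each pair by majority over 13 ballots:
Eta vs Beta: Eta is ranked higher on 3+3+2+3+1 = 12 ballots, Beta on 1. Eta wins 12–1.
Eta vs Theta: 3+3+2+1+1 = 10 for Eta, 3 for Theta — Eta by 10–3.
Eta–Gamma: Eta 9–4.
Beta vs Theta: 3+2+1 = 6 for Beta, 7 for Theta — Theta by 7–6.
Beta–Gamma: Gamma 9–4.
Theta vs Gamma: Gamma, 9–4.
Eta beats each of Beta, Theta, Gamma — Eta is the Condorcet winner.

Eta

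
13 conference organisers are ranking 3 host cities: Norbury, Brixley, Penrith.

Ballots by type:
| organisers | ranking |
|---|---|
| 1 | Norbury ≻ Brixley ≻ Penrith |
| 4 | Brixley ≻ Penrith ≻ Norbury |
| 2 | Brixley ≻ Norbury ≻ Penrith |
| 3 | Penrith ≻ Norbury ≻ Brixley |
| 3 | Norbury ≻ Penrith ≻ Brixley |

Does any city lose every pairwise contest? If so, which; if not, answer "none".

none

Head-to-head results (13 organisers):
Norbury vs Brixley: Norbury preferred on 1+3+3 = 7 ballots; Norbury wins 7–6.
Norbury vs Penrith: Norbury preferred on 1+2+3 = 6 ballots; Penrith wins 7–6.
Brixley vs Penrith: Brixley wins 7–6.
No city is winless: Norbury beats Brixley; Brixley beats Penrith; Penrith beats Norbury. There is no Condorcet loser.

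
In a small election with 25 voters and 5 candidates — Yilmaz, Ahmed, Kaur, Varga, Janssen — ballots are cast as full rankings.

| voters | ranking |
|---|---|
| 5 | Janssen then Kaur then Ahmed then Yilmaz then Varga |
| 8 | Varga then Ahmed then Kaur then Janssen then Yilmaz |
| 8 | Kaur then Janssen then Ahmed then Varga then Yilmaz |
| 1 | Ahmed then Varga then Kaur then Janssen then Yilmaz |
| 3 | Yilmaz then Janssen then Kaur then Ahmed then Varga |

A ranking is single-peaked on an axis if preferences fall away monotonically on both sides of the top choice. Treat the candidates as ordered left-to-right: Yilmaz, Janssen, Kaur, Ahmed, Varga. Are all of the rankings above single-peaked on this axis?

yes

Axis positions: Yilmaz=1, Janssen=2, Kaur=3, Ahmed=4, Varga=5.
Faction 1 (peak Janssen at position 2): ranking walks positions 2-3-4-1-5, expanding outward from the peak — single-peaked.
Faction 2 (peak Varga at position 5): ranking walks positions 5-4-3-2-1, expanding outward from the peak — single-peaked.
Faction 3 (peak Kaur at position 3): ranking walks positions 3-2-4-5-1, expanding outward from the peak — single-peaked.
Faction 4 (peak Ahmed at position 4): ranking walks positions 4-5-3-2-1, expanding outward from the peak — single-peaked.
Faction 5 (peak Yilmaz at position 1): ranking walks positions 1-2-3-4-5, expanding outward from the peak — single-peaked.
Every ranking is single-peaked on this axis.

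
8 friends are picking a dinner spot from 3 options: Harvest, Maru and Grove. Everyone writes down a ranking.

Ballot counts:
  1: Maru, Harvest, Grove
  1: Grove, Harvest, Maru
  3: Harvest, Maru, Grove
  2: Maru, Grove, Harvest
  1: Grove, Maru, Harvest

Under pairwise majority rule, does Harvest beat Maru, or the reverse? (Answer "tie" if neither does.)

Ballots ranking Harvest above Maru: 1 + 3 = 4.
Ballots ranking Maru above Harvest: 8 − 4 = 4.
4–4: the pair ties.

tie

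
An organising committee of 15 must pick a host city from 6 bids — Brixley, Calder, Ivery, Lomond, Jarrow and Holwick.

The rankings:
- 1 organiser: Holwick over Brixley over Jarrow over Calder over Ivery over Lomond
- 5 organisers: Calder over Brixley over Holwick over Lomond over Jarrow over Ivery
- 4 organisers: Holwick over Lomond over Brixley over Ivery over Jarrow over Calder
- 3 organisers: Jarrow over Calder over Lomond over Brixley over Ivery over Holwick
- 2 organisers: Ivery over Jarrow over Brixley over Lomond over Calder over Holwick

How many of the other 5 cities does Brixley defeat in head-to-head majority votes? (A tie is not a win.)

4

Brixley against each rival (15 organisers):
Brixley vs Calder: Calder, 8–7.
Brixley vs Ivery: Brixley wins 13–2.
Brixley vs Lomond: 1+5+2 = 8 for Brixley, 7 for Lomond — Brixley by 8–7.
Brixley vs Jarrow: Brixley is ranked higher on 1+5+4 = 10 ballots, Jarrow on 5. Brixley wins 10–5.
Brixley vs Holwick: 5+3+2 = 10 for Brixley, 5 for Holwick — Brixley by 10–5.
Brixley beats Ivery, Lomond, Jarrow, Holwick; loses to Calder — 4 pairwise wins.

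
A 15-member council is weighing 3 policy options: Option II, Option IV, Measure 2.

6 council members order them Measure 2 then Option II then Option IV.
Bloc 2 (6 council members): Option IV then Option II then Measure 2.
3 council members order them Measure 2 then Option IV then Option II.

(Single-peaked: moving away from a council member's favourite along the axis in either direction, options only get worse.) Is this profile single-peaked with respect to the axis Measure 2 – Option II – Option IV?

no

Axis positions: Measure 2=1, Option II=2, Option IV=3.
Bloc 1 (peak Measure 2 at position 1): ranking walks positions 1-2-3, expanding outward from the peak — single-peaked.
Bloc 2 (peak Option IV at position 3): ranking walks positions 3-2-1, expanding outward from the peak — single-peaked.
Bloc 3: ranking walks positions 1-3-2; Option IV is ranked above Option II even though Option II lies between Option IV and the peak Measure 2 on the axis — preferences dip and rise again. Not single-peaked.
Bloc 3 violates single-peakedness, so the profile is not single-peaked on this axis.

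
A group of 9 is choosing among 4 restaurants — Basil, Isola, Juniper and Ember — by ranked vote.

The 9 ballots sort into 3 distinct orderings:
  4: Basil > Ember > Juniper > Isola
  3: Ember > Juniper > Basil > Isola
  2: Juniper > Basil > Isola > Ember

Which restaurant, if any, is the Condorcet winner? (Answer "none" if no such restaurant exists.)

none

Check each pair by majority over 9 ballots:
Basil vs Isola: Basil wins 9–0.
Basil–Juniper: Juniper 5–4.
Basil–Ember: Basil 6–3.
Isola–Juniper: Juniper 9–0.
Isola–Ember: Ember 7–2.
Juniper vs Ember: Ember wins 7–2.
Each restaurant drops at least one matchup (Basil loses to Juniper; Isola loses to Basil; Juniper loses to Ember; Ember loses to Basil); the cycle Basil → Ember → Juniper → Basil rules out a Condorcet winner.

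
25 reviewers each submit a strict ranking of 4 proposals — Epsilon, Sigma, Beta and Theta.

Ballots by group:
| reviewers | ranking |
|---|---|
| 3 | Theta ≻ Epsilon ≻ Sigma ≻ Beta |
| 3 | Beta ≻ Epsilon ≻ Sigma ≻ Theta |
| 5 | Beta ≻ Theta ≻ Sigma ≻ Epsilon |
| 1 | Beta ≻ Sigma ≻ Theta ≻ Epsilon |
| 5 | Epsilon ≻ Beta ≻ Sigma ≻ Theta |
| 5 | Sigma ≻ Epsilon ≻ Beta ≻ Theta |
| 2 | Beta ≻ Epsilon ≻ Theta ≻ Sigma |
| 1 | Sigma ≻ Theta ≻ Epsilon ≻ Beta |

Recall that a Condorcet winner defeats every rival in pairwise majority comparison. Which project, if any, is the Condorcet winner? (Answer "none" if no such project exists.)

Head-to-head results (25 reviewers):
Epsilon vs Sigma: Epsilon preferred on 3+3+5+2 = 13 ballots; Epsilon wins 13–12.
Epsilon vs Beta: Epsilon preferred on 3+5+5+1 = 14 ballots; Epsilon wins 14–11.
Epsilon vs Theta: 15 to 10, Epsilon.
Sigma vs Beta: Sigma preferred on 3+5+1 = 9 ballots; Beta wins 16–9.
Sigma vs Theta: 15 to 10, Sigma.
Beta vs Theta: Beta is ranked higher on 3+5+1+5+5+2 = 21 ballots, Theta on 4. Beta wins 21–4.
Epsilon defeats every rival head-to-head and is the Condorcet winner.

Epsilon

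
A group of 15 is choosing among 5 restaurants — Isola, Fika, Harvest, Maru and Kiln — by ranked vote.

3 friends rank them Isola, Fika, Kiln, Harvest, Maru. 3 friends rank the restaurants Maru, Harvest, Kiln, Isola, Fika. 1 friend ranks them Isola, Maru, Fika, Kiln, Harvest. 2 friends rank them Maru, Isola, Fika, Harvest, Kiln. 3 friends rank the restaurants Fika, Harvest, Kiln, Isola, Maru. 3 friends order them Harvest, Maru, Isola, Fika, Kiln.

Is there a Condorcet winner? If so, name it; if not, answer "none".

Pairwise majorities:
Isola vs Fika: Isola, 12–3.
Isola vs Harvest: 6 to 9, Harvest.
Isola vs Maru: Maru wins 8–7.
Isola vs Kiln: 9 to 6, Isola.
Fika vs Harvest: Fika is ranked higher on 3+1+2+3 = 9 ballots, Harvest on 6. Fika wins 9–6.
Fika vs Maru: Maru wins 9–6.
Fika–Kiln: Fika 12–3.
Harvest vs Maru: 3+3+3 = 9 for Harvest, 6 for Maru — Harvest by 9–6.
Harvest vs Kiln: 3+2+3+3 = 11 for Harvest, 4 for Kiln — Harvest by 11–4.
Maru vs Kiln: Maru wins 9–6.
Every restaurant loses at least once (Isola loses to Harvest; Fika loses to Isola; Harvest loses to Fika; Maru loses to Harvest; Kiln loses to Isola). The majority relation contains the cycle Isola beats Fika beats Harvest beats Isola, so there is no Condorcet winner.

none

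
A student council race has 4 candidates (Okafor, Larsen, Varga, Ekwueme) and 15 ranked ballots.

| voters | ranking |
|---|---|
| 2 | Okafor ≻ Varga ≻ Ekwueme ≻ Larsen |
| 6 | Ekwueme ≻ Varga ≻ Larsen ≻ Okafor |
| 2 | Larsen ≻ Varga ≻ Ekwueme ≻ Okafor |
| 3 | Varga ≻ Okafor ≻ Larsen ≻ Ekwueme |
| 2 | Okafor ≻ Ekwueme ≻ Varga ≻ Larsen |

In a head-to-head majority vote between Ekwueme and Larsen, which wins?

Ballots ranking Ekwueme above Larsen: 2 + 6 + 2 = 10.
Ballots ranking Larsen above Ekwueme: 15 − 10 = 5.
Ekwueme wins the head-to-head 10–5.

Ekwueme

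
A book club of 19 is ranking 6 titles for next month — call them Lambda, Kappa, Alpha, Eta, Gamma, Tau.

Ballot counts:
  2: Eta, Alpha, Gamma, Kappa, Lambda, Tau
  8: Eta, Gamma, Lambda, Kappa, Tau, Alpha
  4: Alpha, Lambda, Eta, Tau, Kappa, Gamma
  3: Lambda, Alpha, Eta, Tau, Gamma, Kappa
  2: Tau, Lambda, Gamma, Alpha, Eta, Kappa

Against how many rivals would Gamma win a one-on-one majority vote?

4

Gamma against each rival (19 members):
Gamma vs Lambda: 10 to 9, Gamma.
Gamma vs Kappa: Gamma wins 15–4.
Gamma vs Alpha: Gamma is ranked higher on 8+2 = 10 ballots, Alpha on 9. Gamma wins 10–9.
Gamma–Eta: Eta 17–2.
Gamma vs Tau: 2+8 = 10 for Gamma, 9 for Tau — Gamma by 10–9.
Gamma beats Lambda, Kappa, Alpha, Tau; loses to Eta — 4 pairwise wins.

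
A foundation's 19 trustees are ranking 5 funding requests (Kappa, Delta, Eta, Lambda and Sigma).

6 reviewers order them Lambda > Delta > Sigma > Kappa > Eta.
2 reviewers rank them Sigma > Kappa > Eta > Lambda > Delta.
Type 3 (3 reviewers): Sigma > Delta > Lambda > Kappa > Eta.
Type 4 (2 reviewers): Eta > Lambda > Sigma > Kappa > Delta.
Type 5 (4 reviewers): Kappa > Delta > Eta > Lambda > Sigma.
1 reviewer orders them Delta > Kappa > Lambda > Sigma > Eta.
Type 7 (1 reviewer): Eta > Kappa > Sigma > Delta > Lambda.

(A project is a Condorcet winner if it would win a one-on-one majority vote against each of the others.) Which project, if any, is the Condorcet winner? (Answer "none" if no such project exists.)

Head-to-head results (19 reviewers):
Kappa vs Delta: Delta wins 10–9.
Kappa vs Eta: Kappa wins 16–3.
Kappa vs Lambda: Lambda, 11–8.
Kappa–Sigma: Sigma 13–6.
Delta vs Eta: 14 to 5, Delta.
Delta vs Lambda: Delta is ranked higher on 3+4+1+1 = 9 ballots, Lambda on 10. Lambda wins 10–9.
Delta vs Sigma: Delta is ranked higher on 6+4+1 = 11 ballots, Sigma on 8. Delta wins 11–8.
Eta vs Lambda: Eta is ranked higher on 2+2+4+1 = 9 ballots, Lambda on 10. Lambda wins 10–9.
Eta vs Sigma: 2+4+1 = 7 for Eta, 12 for Sigma — Sigma by 12–7.
Lambda vs Sigma: Lambda, 13–6.
Lambda wins every pairwise contest, so Lambda is the Condorcet winner.

Lambda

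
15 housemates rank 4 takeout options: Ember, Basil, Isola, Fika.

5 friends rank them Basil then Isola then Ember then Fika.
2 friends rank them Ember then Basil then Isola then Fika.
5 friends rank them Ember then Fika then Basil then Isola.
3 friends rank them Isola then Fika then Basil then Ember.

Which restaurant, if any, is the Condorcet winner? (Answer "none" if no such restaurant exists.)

Check each pair by majority over 15 ballots:
Ember vs Basil: 7 to 8, Basil.
Ember vs Isola: 7 to 8, Isola.
Ember vs Fika: Ember preferred on 5+2+5 = 12 ballots; Ember wins 12–3.
Basil vs Isola: 12 to 3, Basil.
Basil vs Fika: 5+2 = 7 for Basil, 8 for Fika — Fika by 8–7.
Isola vs Fika: Isola preferred on 5+2+3 = 10 ballots; Isola wins 10–5.
Each restaurant drops at least one matchup (Ember loses to Basil; Basil loses to Fika; Isola loses to Basil; Fika loses to Ember); the cycle Ember → Fika → Basil → Ember rules out a Condorcet winner.

none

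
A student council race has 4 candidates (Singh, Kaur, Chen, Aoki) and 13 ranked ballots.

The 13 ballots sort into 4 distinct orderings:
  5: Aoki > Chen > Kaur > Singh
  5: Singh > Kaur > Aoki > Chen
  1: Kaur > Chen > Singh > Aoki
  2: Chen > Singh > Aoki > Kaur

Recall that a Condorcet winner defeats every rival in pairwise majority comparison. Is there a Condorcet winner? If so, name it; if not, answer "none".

Head-to-head results (13 voters):
Singh vs Kaur: Singh is ranked higher on 5+2 = 7 ballots, Kaur on 6. Singh wins 7–6.
Singh vs Chen: 5 for Singh, 8 for Chen — Chen by 8–5.
Singh vs Aoki: 8 to 5, Singh.
Kaur vs Chen: 6 to 7, Chen.
Kaur–Aoki: Aoki 7–6.
Chen vs Aoki: Chen preferred on 1+2 = 3 ballots; Aoki wins 10–3.
Every candidate loses at least once (Singh loses to Chen; Kaur loses to Singh; Chen loses to Aoki; Aoki loses to Singh). The majority relation contains the cycle Singh → Aoki → Chen → Singh, so there is no Condorcet winner.

none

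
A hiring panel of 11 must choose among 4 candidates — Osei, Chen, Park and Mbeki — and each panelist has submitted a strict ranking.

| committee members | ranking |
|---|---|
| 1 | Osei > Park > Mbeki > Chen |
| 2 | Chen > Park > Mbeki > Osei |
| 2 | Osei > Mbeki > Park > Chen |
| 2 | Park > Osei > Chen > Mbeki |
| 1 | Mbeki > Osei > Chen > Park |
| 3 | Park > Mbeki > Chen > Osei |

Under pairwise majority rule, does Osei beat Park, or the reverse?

Park

Ballots ranking Osei above Park: 1 + 2 + 1 = 4.
Ballots ranking Park above Osei: 11 − 4 = 7.
Park wins the head-to-head 7–4.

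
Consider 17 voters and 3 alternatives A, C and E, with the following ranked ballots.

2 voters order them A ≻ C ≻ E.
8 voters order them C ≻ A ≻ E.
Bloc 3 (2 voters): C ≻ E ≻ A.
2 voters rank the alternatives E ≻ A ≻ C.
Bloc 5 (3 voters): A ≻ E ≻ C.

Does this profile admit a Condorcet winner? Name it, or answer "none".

Check each pair by majority over 17 ballots:
A vs C: C wins 10–7.
A–E: A 13–4.
C vs E: C is ranked higher on 2+8+2 = 12 ballots, E on 5. C wins 12–5.
C defeats every rival head-to-head and is the Condorcet winner.

C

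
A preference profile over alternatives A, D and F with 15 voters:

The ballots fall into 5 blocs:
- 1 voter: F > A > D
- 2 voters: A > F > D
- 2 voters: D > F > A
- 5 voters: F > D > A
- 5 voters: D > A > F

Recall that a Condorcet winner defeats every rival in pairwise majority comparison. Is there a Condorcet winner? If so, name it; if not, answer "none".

Pairwise majorities:
A–D: D 12–3.
A vs F: 7 to 8, F.
D vs F: 2+5 = 7 for D, 8 for F — F by 8–7.
F defeats every rival head-to-head and is the Condorcet winner.

F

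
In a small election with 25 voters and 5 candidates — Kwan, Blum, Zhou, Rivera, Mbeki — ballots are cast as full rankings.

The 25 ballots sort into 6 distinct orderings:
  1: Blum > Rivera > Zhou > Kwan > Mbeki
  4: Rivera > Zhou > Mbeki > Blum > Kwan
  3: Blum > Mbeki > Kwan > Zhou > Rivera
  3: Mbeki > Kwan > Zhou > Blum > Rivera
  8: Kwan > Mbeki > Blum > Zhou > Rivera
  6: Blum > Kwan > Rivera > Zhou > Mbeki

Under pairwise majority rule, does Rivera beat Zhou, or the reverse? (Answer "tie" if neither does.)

Zhou

Ballots ranking Rivera above Zhou: 1 + 4 + 6 = 11.
Ballots ranking Zhou above Rivera: 25 − 11 = 14.
Zhou wins the head-to-head 14–11.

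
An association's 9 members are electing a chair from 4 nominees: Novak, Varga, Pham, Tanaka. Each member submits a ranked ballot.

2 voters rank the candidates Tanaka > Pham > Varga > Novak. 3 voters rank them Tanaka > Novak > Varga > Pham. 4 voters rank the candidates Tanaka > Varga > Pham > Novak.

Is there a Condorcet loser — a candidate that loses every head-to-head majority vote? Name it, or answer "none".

Head-to-head results (9 voters):
Novak vs Varga: Varga, 6–3.
Novak vs Pham: 3 to 6, Pham.
Novak vs Tanaka: Novak preferred on 0 ballots; Tanaka wins 9–0.
Varga vs Pham: 3+4 = 7 for Varga, 2 for Pham — Varga by 7–2.
Varga vs Tanaka: 0 for Varga, 9 for Tanaka — Tanaka by 9–0.
Pham vs Tanaka: 0 to 9, Tanaka.
Only Novak has no wins; Novak is the Condorcet loser.

Novak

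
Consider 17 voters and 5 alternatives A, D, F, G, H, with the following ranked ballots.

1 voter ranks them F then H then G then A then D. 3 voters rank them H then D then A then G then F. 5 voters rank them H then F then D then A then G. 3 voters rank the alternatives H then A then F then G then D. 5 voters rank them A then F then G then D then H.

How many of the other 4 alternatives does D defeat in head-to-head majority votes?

0

D against each rival (17 voters):
D vs A: 3+5 = 8 for D, 9 for A — A by 9–8.
D vs F: F wins 14–3.
D vs G: D preferred on 3+5 = 8 ballots; G wins 9–8.
D vs H: D is ranked higher on 5 ballots, H on 12. H wins 12–5.
D beats no one; loses to A, F, G, H — 0 pairwise wins.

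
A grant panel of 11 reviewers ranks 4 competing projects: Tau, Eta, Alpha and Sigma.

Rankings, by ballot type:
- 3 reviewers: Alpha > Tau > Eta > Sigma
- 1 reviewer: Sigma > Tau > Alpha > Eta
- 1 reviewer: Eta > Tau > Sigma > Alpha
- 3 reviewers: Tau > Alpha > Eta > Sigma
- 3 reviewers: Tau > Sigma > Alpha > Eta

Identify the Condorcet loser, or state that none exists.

Sigma

Head-to-head results (11 reviewers):
Tau vs Eta: Tau is ranked higher on 3+1+3+3 = 10 ballots, Eta on 1. Tau wins 10–1.
Tau–Alpha: Tau 8–3.
Tau vs Sigma: Tau preferred on 3+1+3+3 = 10 ballots; Tau wins 10–1.
Eta vs Alpha: 1 for Eta, 10 for Alpha — Alpha by 10–1.
Eta vs Sigma: 7 to 4, Eta.
Alpha–Sigma: Alpha 6–5.
Sigma loses to every other project — it is the Condorcet loser.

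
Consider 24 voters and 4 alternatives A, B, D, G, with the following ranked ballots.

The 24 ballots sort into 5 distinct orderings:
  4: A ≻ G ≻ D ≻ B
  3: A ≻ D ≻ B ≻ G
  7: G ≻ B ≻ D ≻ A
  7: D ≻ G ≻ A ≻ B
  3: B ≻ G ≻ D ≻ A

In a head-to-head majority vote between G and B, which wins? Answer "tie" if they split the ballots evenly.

G

Ballots ranking G above B: 4 + 7 + 7 = 18.
Ballots ranking B above G: 24 − 18 = 6.
G wins the head-to-head 18–6.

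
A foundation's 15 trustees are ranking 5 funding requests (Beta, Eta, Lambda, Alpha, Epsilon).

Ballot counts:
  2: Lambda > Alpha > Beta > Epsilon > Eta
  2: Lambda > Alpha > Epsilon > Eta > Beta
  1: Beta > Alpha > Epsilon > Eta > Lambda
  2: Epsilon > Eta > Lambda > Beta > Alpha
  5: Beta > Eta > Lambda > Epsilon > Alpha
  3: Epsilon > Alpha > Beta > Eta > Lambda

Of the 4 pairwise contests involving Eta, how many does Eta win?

Eta against each rival (15 reviewers):
Eta vs Beta: Eta is ranked higher on 2+2 = 4 ballots, Beta on 11. Beta wins 11–4.
Eta vs Lambda: 11 to 4, Eta.
Eta vs Alpha: Eta is ranked higher on 2+5 = 7 ballots, Alpha on 8. Alpha wins 8–7.
Eta vs Epsilon: Eta preferred on 5 ballots; Epsilon wins 10–5.
Eta beats Lambda; loses to Beta, Alpha, Epsilon — 1 pairwise win.

1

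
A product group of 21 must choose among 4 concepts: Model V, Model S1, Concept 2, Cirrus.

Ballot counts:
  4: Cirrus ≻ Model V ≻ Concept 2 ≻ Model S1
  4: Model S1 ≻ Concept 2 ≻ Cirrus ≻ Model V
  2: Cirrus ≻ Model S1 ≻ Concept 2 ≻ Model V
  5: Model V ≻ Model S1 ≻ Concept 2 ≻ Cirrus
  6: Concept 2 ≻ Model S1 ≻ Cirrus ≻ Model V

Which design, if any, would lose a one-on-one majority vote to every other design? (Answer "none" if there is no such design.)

Model V

Head-to-head results (21 engineers):
Model V vs Model S1: Model S1 wins 12–9.
Model V vs Concept 2: Concept 2 wins 12–9.
Model V vs Cirrus: Cirrus wins 16–5.
Model S1 vs Concept 2: Model S1 wins 11–10.
Model S1 vs Cirrus: Model S1, 15–6.
Concept 2 vs Cirrus: Concept 2 preferred on 4+5+6 = 15 ballots; Concept 2 wins 15–6.
Model V loses to every other design — it is the Condorcet loser.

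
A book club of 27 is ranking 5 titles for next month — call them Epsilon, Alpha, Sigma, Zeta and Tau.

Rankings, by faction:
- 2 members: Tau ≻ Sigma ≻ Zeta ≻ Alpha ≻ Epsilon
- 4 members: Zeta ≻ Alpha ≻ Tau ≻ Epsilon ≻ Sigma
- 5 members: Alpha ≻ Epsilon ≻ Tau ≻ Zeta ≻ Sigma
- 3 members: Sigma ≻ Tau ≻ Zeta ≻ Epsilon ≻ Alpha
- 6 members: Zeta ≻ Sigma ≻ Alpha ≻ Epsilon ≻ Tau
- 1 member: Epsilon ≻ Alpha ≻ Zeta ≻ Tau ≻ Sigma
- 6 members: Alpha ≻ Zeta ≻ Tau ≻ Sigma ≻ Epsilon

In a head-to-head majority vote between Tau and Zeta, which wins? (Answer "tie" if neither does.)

Ballots ranking Tau above Zeta: 2 + 5 + 3 = 10.
Ballots ranking Zeta above Tau: 27 − 10 = 17.
Zeta wins the head-to-head 17–10.

Zeta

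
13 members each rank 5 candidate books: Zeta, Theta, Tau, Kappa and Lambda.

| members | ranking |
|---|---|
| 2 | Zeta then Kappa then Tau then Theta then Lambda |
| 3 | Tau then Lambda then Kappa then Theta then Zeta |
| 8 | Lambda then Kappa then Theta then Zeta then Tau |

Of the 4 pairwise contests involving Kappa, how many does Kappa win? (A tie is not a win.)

Kappa against each rival (13 members):
Kappa vs Zeta: Kappa preferred on 3+8 = 11 ballots; Kappa wins 11–2.
Kappa vs Theta: Kappa is ranked higher on 2+3+8 = 13 ballots, Theta on 0. Kappa wins 13–0.
Kappa–Tau: Kappa 10–3.
Kappa vs Lambda: Lambda, 11–2.
Kappa beats Zeta, Theta, Tau; loses to Lambda — 3 pairwise wins.

3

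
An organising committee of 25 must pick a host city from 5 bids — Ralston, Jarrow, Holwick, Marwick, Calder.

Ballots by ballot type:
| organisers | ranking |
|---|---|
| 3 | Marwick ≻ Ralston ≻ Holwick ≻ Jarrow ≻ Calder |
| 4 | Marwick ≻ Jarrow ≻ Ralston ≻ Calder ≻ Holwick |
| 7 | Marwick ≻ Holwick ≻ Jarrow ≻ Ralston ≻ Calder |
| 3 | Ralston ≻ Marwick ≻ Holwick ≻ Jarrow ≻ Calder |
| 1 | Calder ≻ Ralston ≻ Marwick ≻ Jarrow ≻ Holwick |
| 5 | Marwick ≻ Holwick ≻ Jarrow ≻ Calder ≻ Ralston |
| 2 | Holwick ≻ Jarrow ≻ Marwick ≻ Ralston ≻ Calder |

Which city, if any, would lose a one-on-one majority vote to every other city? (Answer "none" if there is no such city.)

Calder

Pairwise majorities:
Ralston vs Jarrow: 3+3+1 = 7 for Ralston, 18 for Jarrow — Jarrow by 18–7.
Ralston vs Holwick: 3+4+3+1 = 11 for Ralston, 14 for Holwick — Holwick by 14–11.
Ralston vs Marwick: Marwick wins 21–4.
Ralston vs Calder: 19 to 6, Ralston.
Jarrow vs Holwick: Jarrow is ranked higher on 4+1 = 5 ballots, Holwick on 20. Holwick wins 20–5.
Jarrow vs Marwick: Jarrow is ranked higher on 2 ballots, Marwick on 23. Marwick wins 23–2.
Jarrow vs Calder: 24 to 1, Jarrow.
Holwick–Marwick: Marwick 23–2.
Holwick vs Calder: Holwick wins 20–5.
Marwick vs Calder: Marwick, 24–1.
Only Calder has no wins; Calder is the Condorcet loser.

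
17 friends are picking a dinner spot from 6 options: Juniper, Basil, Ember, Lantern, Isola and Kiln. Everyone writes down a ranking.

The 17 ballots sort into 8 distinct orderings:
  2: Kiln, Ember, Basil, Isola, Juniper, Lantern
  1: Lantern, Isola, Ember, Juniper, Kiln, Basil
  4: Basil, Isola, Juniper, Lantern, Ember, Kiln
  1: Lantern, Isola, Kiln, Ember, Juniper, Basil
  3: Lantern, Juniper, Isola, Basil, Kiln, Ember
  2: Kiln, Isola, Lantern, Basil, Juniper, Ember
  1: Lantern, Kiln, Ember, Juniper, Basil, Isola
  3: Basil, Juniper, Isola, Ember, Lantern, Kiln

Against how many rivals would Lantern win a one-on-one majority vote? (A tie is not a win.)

2

Lantern against each rival (17 friends):
Lantern vs Juniper: 1+1+3+2+1 = 8 for Lantern, 9 for Juniper — Juniper by 9–8.
Lantern vs Basil: Basil, 9–8.
Lantern vs Ember: Lantern wins 12–5.
Lantern vs Isola: Isola wins 11–6.
Lantern vs Kiln: Lantern wins 13–4.
Lantern beats Ember, Kiln; loses to Juniper, Basil, Isola — 2 pairwise wins.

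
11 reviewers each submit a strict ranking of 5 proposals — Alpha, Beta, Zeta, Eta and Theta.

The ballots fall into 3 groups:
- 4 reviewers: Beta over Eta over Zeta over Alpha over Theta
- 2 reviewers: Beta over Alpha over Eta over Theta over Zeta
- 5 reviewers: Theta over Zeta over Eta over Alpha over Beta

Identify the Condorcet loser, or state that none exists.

none

Pairwise majorities:
Alpha vs Beta: Beta wins 6–5.
Alpha vs Zeta: Zeta, 9–2.
Alpha vs Eta: Alpha is ranked higher on 2 ballots, Eta on 9. Eta wins 9–2.
Alpha vs Theta: Alpha wins 6–5.
Beta vs Zeta: Beta, 6–5.
Beta vs Eta: 6 to 5, Beta.
Beta vs Theta: 6 to 5, Beta.
Zeta vs Eta: Eta, 6–5.
Zeta–Theta: Theta 7–4.
Eta vs Theta: Eta, 6–5.
Each project has at least one pairwise win (Alpha beats Theta; Beta beats Alpha; Zeta beats Alpha; Eta beats Alpha; Theta beats Zeta) — no Condorcet loser.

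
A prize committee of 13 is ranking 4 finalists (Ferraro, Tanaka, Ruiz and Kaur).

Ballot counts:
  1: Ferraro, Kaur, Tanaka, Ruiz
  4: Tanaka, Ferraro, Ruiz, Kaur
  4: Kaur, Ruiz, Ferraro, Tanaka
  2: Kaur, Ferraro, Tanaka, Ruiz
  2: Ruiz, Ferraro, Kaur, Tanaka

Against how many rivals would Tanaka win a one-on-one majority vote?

1

Tanaka against each rival (13 jurors):
Tanaka vs Ferraro: 4 to 9, Ferraro.
Tanaka vs Ruiz: Tanaka preferred on 1+4+2 = 7 ballots; Tanaka wins 7–6.
Tanaka vs Kaur: Kaur wins 9–4.
Tanaka beats Ruiz; loses to Ferraro, Kaur — 1 pairwise win.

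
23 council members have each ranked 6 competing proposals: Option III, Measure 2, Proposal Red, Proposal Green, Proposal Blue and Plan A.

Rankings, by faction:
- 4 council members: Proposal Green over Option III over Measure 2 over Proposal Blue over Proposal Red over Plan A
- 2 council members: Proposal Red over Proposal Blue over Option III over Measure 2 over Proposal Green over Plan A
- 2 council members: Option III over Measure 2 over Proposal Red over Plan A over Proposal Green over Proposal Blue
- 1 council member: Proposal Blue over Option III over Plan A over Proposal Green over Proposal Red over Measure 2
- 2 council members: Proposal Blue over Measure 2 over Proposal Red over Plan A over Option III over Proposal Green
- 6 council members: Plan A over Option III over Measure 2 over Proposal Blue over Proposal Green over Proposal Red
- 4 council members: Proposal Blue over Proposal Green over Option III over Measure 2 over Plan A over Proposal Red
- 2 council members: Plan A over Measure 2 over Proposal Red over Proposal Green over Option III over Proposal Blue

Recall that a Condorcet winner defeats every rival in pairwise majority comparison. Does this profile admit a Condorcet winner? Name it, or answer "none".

Option III

Check each pair by majority over 23 ballots:
Option III vs Measure 2: 19 to 4, Option III.
Option III vs Proposal Red: 4+2+1+6+4 = 17 for Option III, 6 for Proposal Red — Option III by 17–6.
Option III vs Proposal Green: Option III is ranked higher on 2+2+1+2+6 = 13 ballots, Proposal Green on 10. Option III wins 13–10.
Option III vs Proposal Blue: 14 to 9, Option III.
Option III vs Plan A: 13 to 10, Option III.
Measure 2 vs Proposal Red: 4+2+2+6+4+2 = 20 for Measure 2, 3 for Proposal Red — Measure 2 by 20–3.
Measure 2 vs Proposal Green: 14 to 9, Measure 2.
Measure 2 vs Proposal Blue: 14 to 9, Measure 2.
Measure 2 vs Plan A: 14 to 9, Measure 2.
Proposal Red vs Proposal Green: Proposal Red is ranked higher on 2+2+2+2 = 8 ballots, Proposal Green on 15. Proposal Green wins 15–8.
Proposal Red vs Proposal Blue: 6 to 17, Proposal Blue.
Proposal Red vs Plan A: Proposal Red is ranked higher on 4+2+2+2 = 10 ballots, Plan A on 13. Plan A wins 13–10.
Proposal Green vs Proposal Blue: Proposal Green preferred on 4+2+2 = 8 ballots; Proposal Blue wins 15–8.
Proposal Green vs Plan A: 4+2+4 = 10 for Proposal Green, 13 for Plan A — Plan A by 13–10.
Proposal Blue vs Plan A: Proposal Blue is ranked higher on 4+2+1+2+4 = 13 ballots, Plan A on 10. Proposal Blue wins 13–10.
Only Option III has no losses; Option III is the Condorcet winner.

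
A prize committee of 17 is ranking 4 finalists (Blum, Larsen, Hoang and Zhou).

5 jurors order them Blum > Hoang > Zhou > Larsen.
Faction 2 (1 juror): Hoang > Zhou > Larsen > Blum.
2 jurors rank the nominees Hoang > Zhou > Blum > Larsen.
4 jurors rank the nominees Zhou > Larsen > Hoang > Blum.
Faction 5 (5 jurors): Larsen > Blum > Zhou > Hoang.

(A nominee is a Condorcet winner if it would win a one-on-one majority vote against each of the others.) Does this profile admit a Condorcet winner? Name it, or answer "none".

Head-to-head results (17 jurors):
Blum vs Larsen: Larsen wins 10–7.
Blum–Hoang: Blum 10–7.
Blum vs Zhou: Blum wins 10–7.
Larsen vs Hoang: Larsen, 9–8.
Larsen–Zhou: Zhou 12–5.
Hoang vs Zhou: Zhou, 9–8.
Each nominee drops at least one matchup (Blum loses to Larsen; Larsen loses to Zhou; Hoang loses to Blum; Zhou loses to Blum); the cycle Blum → Zhou → Larsen → Blum rules out a Condorcet winner.

none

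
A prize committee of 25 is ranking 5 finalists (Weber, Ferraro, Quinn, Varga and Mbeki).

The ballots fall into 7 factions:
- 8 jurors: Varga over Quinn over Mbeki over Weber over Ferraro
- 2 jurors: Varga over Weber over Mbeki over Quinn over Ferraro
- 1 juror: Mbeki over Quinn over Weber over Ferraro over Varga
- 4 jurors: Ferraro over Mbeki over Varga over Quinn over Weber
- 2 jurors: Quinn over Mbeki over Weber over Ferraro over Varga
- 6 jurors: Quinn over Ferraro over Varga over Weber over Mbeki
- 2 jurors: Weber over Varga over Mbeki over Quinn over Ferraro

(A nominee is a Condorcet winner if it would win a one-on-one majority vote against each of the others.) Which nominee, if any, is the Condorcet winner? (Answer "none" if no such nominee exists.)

none

Head-to-head results (25 jurors):
Weber vs Ferraro: Weber wins 15–10.
Weber–Quinn: Quinn 21–4.
Weber–Varga: Varga 20–5.
Weber–Mbeki: Mbeki 15–10.
Ferraro vs Quinn: Quinn, 21–4.
Ferraro–Varga: Ferraro 13–12.
Ferraro vs Mbeki: Mbeki wins 15–10.
Quinn–Varga: Varga 16–9.
Quinn–Mbeki: Quinn 16–9.
Varga–Mbeki: Varga 18–7.
No nominee is unbeaten: Weber loses to Quinn; Ferraro loses to Weber; Quinn loses to Varga; Varga loses to Ferraro; Mbeki loses to Quinn. In particular Weber > Ferraro > Varga > Weber is a majority cycle — no Condorcet winner exists.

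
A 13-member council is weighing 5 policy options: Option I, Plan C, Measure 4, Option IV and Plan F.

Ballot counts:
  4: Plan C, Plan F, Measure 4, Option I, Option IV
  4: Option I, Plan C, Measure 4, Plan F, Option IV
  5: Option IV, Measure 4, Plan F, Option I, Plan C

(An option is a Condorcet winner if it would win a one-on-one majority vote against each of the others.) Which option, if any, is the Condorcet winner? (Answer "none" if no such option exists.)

none

Check each pair by majority over 13 ballots:
Option I vs Plan C: Option I, 9–4.
Option I vs Measure 4: Measure 4, 9–4.
Option I vs Option IV: 4+4 = 8 for Option I, 5 for Option IV — Option I by 8–5.
Option I vs Plan F: Option I preferred on 4 ballots; Plan F wins 9–4.
Plan C vs Measure 4: Plan C, 8–5.
Plan C vs Option IV: Plan C preferred on 4+4 = 8 ballots; Plan C wins 8–5.
Plan C vs Plan F: Plan C is ranked higher on 4+4 = 8 ballots, Plan F on 5. Plan C wins 8–5.
Measure 4 vs Option IV: 4+4 = 8 for Measure 4, 5 for Option IV — Measure 4 by 8–5.
Measure 4 vs Plan F: Measure 4, 9–4.
Option IV vs Plan F: 5 for Option IV, 8 for Plan F — Plan F by 8–5.
Each option drops at least one matchup (Option I loses to Measure 4; Plan C loses to Option I; Measure 4 loses to Plan C; Option IV loses to Option I; Plan F loses to Plan C); the cycle Option I > Plan C > Measure 4 > Option I rules out a Condorcet winner.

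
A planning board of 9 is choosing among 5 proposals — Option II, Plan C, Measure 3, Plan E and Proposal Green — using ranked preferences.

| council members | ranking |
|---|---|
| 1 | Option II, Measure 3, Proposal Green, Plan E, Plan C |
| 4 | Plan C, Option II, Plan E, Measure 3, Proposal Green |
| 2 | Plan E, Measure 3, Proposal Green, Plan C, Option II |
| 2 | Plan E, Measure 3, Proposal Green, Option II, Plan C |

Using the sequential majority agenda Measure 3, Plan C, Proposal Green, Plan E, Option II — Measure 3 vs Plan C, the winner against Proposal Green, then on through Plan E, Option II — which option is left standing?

Round 1: Measure 3 vs Plan C — 5–4, Measure 3 advances.
Round 2: Measure 3 vs Proposal Green — 9–0, Measure 3 advances.
Round 3: Measure 3 vs Plan E — 1–8, Plan E advances.
Round 4: Plan E vs Option II — 4–5, Option II advances.
Option II survives the agenda.

Option II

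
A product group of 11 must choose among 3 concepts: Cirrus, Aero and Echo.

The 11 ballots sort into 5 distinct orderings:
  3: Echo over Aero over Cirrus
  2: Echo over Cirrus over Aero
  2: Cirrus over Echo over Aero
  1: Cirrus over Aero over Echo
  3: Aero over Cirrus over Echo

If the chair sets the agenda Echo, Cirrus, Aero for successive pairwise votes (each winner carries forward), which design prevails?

Round 1: Echo vs Cirrus — 5–6, Cirrus advances.
Round 2: Cirrus vs Aero — 5–6, Aero advances.
The agenda winner is Aero.

Aero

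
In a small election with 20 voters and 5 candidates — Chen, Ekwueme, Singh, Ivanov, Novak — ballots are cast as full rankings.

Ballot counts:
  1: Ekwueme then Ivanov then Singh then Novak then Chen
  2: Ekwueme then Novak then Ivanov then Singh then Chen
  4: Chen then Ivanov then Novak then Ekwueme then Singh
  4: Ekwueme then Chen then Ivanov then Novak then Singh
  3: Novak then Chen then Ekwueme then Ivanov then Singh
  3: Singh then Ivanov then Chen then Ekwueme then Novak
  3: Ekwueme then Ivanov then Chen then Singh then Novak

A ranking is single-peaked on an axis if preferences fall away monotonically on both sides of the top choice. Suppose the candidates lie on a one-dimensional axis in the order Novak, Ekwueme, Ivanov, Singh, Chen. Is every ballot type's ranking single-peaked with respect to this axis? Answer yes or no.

Axis positions: Novak=1, Ekwueme=2, Ivanov=3, Singh=4, Chen=5.
Ballot type 1 (peak Ekwueme at position 2): ranking walks positions 2-3-4-1-5, expanding outward from the peak — single-peaked.
Ballot type 2 (peak Ekwueme at position 2): ranking walks positions 2-1-3-4-5, expanding outward from the peak — single-peaked.
Ballot type 3: ranking walks positions 5-3-1-2-4; Ivanov is ranked above Singh even though Singh lies between Ivanov and the peak Chen on the axis — preferences dip and rise again. Not single-peaked.
Ballot type 4: ranking walks positions 2-5-3-1-4; Chen is ranked above Ivanov even though Ivanov lies between Chen and the peak Ekwueme on the axis — preferences dip and rise again. Not single-peaked.
Ballot type 5: ranking walks positions 1-5-2-3-4; Chen is ranked above Ekwueme even though Ekwueme lies between Chen and the peak Novak on the axis — preferences dip and rise again. Not single-peaked.
Ballot type 6 (peak Singh at position 4): ranking walks positions 4-3-5-2-1, expanding outward from the peak — single-peaked.
Ballot type 7: ranking walks positions 2-3-5-4-1; Chen is ranked above Singh even though Singh lies between Chen and the peak Ekwueme on the axis — preferences dip and rise again. Not single-peaked.
Ballot type 3 violates single-peakedness, so the profile is not single-peaked on this axis.

no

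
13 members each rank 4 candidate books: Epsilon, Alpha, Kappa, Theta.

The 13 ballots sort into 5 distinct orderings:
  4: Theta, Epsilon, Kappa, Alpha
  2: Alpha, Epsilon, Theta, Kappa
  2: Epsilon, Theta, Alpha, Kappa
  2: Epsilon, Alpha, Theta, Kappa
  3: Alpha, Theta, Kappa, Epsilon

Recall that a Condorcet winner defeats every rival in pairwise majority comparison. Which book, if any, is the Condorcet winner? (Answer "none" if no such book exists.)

none

Pairwise majorities:
Epsilon vs Alpha: Epsilon is ranked higher on 4+2+2 = 8 ballots, Alpha on 5. Epsilon wins 8–5.
Epsilon–Kappa: Epsilon 10–3.
Epsilon vs Theta: Epsilon preferred on 2+2+2 = 6 ballots; Theta wins 7–6.
Alpha vs Kappa: Alpha, 9–4.
Alpha vs Theta: 2+2+3 = 7 for Alpha, 6 for Theta — Alpha by 7–6.
Kappa vs Theta: Theta, 13–0.
Each book drops at least one matchup (Epsilon loses to Theta; Alpha loses to Epsilon; Kappa loses to Epsilon; Theta loses to Alpha); the cycle Epsilon beats Alpha beats Theta beats Epsilon rules out a Condorcet winner.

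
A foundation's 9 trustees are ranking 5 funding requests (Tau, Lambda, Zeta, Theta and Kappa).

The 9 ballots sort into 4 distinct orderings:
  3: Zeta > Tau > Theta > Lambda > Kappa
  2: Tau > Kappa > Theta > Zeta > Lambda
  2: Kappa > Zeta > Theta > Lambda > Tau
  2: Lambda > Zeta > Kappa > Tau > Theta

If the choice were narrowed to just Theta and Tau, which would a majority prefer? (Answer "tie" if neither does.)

Tau

Ballots ranking Theta above Tau: 2.
Ballots ranking Tau above Theta: 9 − 2 = 7.
Tau wins the head-to-head 7–2.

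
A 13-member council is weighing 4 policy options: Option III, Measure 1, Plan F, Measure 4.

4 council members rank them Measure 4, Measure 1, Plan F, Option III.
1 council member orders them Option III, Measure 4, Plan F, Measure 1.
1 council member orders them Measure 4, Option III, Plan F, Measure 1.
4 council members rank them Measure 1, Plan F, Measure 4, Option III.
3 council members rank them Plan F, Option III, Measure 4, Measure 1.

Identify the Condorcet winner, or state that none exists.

none

Check each pair by majority over 13 ballots:
Option III vs Measure 1: 1+1+3 = 5 for Option III, 8 for Measure 1 — Measure 1 by 8–5.
Option III vs Plan F: Plan F, 11–2.
Option III vs Measure 4: Measure 4 wins 9–4.
Measure 1 vs Plan F: 8 to 5, Measure 1.
Measure 1 vs Measure 4: Measure 1 preferred on 4 ballots; Measure 4 wins 9–4.
Plan F vs Measure 4: 7 to 6, Plan F.
Every option loses at least once (Option III loses to Measure 1; Measure 1 loses to Measure 4; Plan F loses to Measure 1; Measure 4 loses to Plan F). The majority relation contains the cycle Measure 1 beats Plan F beats Measure 4 beats Measure 1, so there is no Condorcet winner.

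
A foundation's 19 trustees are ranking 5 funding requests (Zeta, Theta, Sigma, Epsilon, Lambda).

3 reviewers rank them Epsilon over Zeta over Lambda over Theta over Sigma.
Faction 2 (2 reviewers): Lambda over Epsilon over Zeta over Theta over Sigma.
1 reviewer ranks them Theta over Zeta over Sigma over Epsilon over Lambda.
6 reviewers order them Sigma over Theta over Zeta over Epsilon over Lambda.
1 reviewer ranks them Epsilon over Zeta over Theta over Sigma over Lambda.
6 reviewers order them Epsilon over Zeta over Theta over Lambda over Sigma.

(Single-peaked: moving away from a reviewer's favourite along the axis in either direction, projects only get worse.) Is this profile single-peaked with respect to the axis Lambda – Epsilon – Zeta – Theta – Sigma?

yes

Axis positions: Lambda=1, Epsilon=2, Zeta=3, Theta=4, Sigma=5.
Faction 1 (peak Epsilon at position 2): ranking walks positions 2-3-1-4-5, expanding outward from the peak — single-peaked.
Faction 2 (peak Lambda at position 1): ranking walks positions 1-2-3-4-5, expanding outward from the peak — single-peaked.
Faction 3 (peak Theta at position 4): ranking walks positions 4-3-5-2-1, expanding outward from the peak — single-peaked.
Faction 4 (peak Sigma at position 5): ranking walks positions 5-4-3-2-1, expanding outward from the peak — single-peaked.
Faction 5 (peak Epsilon at position 2): ranking walks positions 2-3-4-5-1, expanding outward from the peak — single-peaked.
Faction 6 (peak Epsilon at position 2): ranking walks positions 2-3-4-1-5, expanding outward from the peak — single-peaked.
Every ranking is single-peaked on this axis.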